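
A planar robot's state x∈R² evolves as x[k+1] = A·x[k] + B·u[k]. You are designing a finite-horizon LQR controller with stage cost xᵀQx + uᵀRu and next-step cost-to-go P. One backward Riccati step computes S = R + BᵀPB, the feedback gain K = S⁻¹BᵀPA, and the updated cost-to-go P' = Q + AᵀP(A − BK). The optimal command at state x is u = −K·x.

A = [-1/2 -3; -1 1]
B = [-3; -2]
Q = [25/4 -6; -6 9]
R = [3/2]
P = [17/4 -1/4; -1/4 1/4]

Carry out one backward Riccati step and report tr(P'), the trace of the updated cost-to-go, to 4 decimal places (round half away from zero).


19.1333

BᵀP = [-12.2500 0.2500]
S = R + BᵀPB = [3/2] + [36.2500] = [37.7500]
BᵀPA = [5.8750 37.0000]
K = S⁻¹·BᵀPA = [0.1556 0.9801]
A−BK = [-0.0331 -0.0596; -0.6887 2.9603]
AᵀP(A−BK) = [0.1482 -0.2583; -0.2583 3.7351]
P' = Q + AᵀP(A−BK) = [6.3982 -6.2583; -6.2583 12.7351]
tr(P') = 19.1333


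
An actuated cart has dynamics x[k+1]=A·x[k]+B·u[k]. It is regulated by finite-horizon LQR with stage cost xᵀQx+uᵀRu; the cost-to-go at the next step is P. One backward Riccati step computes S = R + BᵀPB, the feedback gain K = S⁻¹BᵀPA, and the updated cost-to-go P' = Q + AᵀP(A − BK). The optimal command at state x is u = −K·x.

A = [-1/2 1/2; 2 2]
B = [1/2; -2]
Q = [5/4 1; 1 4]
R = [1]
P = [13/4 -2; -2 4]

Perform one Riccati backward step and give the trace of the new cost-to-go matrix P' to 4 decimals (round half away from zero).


BᵀP = [5.6250 -9.0000]
S = R + BᵀPB = [1] + [20.8125] = [21.8125]
BᵀPA = [-20.8125 -15.1875]
K = S⁻¹·BᵀPA = [-0.9542 -0.6963]
A−BK = [-0.0229 0.8481; 0.0917 0.6074]
AᵀP(A−BK) = [0.9542 0.6963; 0.6963 2.2378]
P' = Q + AᵀP(A−BK) = [2.2042 1.6963; 1.6963 6.2378]
tr(P') = 8.4420

8.4420


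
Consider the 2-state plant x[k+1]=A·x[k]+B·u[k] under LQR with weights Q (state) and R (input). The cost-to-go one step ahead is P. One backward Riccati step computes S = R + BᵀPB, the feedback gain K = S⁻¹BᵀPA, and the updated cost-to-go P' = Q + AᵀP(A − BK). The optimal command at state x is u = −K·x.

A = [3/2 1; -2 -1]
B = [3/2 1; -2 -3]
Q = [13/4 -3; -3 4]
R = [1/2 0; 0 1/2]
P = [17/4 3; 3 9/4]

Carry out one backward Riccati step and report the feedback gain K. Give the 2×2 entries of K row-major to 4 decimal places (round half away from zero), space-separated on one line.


BᵀP = [0.3750 0.0000; -4.7500 -3.7500]
S = R + BᵀPB = [1/2 0; 0 1/2] + [0.5625 0.3750; 0.3750 6.5000] = [1.0625 0.3750; 0.3750 7.0000]
BᵀPA = [0.5625 0.3750; 0.3750 -1.0000]
K = S⁻¹·BᵀPA = [0.5203 0.4111; 0.0257 -0.1649]
A−BK = [0.6938 0.5482; -0.8822 -0.6724]
AᵀP(A−BK) = [0.2602 0.2056; 0.2056 0.1809]
P' = Q + AᵀP(A−BK) = [3.5102 -2.7944; -2.7944 4.1809]
tr(P') = 7.6911

0.5203 0.4111 0.0257 -0.1649


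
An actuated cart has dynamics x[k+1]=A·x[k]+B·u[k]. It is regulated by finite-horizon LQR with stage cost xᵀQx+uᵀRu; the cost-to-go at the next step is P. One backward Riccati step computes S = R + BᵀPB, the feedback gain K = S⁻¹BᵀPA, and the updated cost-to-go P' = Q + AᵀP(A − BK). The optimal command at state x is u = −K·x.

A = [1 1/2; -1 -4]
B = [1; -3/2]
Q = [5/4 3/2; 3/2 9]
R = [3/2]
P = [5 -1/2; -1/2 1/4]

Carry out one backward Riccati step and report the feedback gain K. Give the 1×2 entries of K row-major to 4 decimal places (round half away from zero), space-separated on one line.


BᵀP = [5.7500 -0.8750]
S = R + BᵀPB = [3/2] + [7.0625] = [8.5625]
BᵀPA = [6.6250 6.3750]
K = S⁻¹·BᵀPA = [0.7737 0.7445]
A−BK = [0.2263 -0.2445; 0.1606 -2.8832]
AᵀP(A−BK) = [1.1241 0.8175; 0.8175 2.5036]
P' = Q + AᵀP(A−BK) = [2.3741 2.3175; 2.3175 11.5036]
tr(P') = 13.8777

0.7737 0.7445


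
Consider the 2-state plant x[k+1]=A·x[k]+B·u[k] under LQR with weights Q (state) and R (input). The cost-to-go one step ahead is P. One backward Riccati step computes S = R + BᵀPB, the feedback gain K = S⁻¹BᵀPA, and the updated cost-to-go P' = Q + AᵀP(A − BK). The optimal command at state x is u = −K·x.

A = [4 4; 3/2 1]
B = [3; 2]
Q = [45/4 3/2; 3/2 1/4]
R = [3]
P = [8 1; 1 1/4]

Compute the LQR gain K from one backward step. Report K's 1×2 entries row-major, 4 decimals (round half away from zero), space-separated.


1.2415 1.2216

BᵀP = [26.0000 3.5000]
S = R + BᵀPB = [3] + [85.0000] = [88.0000]
BᵀPA = [109.2500 107.5000]
K = S⁻¹·BᵀPA = [1.2415 1.2216]
A−BK = [0.2756 0.3352; -0.9830 -1.4432]
AᵀP(A−BK) = [4.9311 4.9162; 4.9162 4.9290]
P' = Q + AᵀP(A−BK) = [16.1811 6.4162; 6.4162 5.1790]
tr(P') = 21.3601


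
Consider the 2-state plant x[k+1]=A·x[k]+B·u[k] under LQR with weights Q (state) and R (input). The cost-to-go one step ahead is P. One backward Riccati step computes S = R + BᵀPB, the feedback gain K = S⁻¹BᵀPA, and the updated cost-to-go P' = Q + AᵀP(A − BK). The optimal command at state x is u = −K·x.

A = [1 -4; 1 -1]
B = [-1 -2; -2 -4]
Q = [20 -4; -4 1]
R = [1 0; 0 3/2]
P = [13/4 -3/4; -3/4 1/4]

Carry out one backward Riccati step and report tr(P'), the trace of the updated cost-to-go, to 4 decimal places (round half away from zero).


BᵀP = [-1.7500 0.2500; -3.5000 0.5000]
S = R + BᵀPB = [1 0; 0 3/2] + [1.2500 2.5000; 2.5000 5.0000] = [2.2500 2.5000; 2.5000 6.5000]
BᵀPA = [-1.5000 6.7500; -3.0000 13.5000]
K = S⁻¹·BᵀPA = [-0.2687 1.2090; -0.3582 1.6119]
A−BK = [0.0149 0.4328; -0.9701 7.8657]
AᵀP(A−BK) = [0.5224 -2.8507; -2.8507 16.3284]
P' = Q + AᵀP(A−BK) = [20.5224 -6.8507; -6.8507 17.3284]
tr(P') = 37.8507

37.8507


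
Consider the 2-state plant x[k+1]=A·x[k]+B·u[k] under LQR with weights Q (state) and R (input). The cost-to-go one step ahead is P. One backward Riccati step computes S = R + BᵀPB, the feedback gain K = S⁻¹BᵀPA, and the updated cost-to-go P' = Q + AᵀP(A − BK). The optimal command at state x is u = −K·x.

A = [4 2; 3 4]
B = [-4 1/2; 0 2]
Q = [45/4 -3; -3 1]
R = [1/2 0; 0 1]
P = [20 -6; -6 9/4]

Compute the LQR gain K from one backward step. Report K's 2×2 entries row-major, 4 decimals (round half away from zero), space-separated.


BᵀP = [-80.0000 24.0000; -2.0000 1.5000]
S = R + BᵀPB = [1/2 0; 0 1] + [320.0000 8.0000; 8.0000 2.0000] = [320.5000 8.0000; 8.0000 3.0000]
BᵀPA = [-248.0000 -64.0000; -3.5000 2.0000]
K = S⁻¹·BᵀPA = [-0.7978 -0.2318; 0.9607 1.2847]
A−BK = [0.3286 0.4306; 1.0786 1.4306]
AᵀP(A−BK) = [1.7652 2.0212; 2.0212 2.5983]
P' = Q + AᵀP(A−BK) = [13.0152 -0.9788; -0.9788 3.5983]
tr(P') = 16.6135

-0.7978 -0.2318 0.9607 1.2847


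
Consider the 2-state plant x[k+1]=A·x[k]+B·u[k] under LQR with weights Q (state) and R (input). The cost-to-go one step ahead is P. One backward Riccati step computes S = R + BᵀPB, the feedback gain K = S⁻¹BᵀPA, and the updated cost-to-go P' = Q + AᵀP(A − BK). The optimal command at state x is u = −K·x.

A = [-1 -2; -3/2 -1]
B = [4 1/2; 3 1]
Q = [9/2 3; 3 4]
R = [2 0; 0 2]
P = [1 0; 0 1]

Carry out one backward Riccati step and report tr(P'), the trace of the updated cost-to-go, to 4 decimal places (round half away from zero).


BᵀP = [4.0000 3.0000; 0.5000 1.0000]
S = R + BᵀPB = [2 0; 0 2] + [25.0000 5.0000; 5.0000 1.2500] = [27.0000 5.0000; 5.0000 3.2500]
BᵀPA = [-8.5000 -11.0000; -2.0000 -2.0000]
K = S⁻¹·BᵀPA = [-0.2809 -0.4104; -0.1833 0.0159]
A−BK = [0.2151 -0.3665; -0.4741 0.2151]
AᵀP(A−BK) = [0.4960 0.0438; 0.0438 0.5179]
P' = Q + AᵀP(A−BK) = [4.9960 3.0438; 3.0438 4.5179]
tr(P') = 9.5139

9.5139


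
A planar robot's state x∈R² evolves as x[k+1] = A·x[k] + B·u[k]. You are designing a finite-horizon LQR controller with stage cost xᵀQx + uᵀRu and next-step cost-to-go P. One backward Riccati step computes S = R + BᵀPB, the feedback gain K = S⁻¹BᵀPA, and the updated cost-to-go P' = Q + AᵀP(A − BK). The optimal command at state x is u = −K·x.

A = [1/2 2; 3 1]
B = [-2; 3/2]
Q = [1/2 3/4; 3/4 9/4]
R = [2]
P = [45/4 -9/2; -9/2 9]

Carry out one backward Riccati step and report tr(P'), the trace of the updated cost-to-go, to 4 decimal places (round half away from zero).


65.6485

BᵀP = [-29.2500 22.5000]
S = R + BᵀPB = [2] + [92.2500] = [94.2500]
BᵀPA = [52.8750 -36.0000]
K = S⁻¹·BᵀPA = [0.5610 -0.3820]
A−BK = [1.6220 1.2361; 2.1585 1.5729]
AᵀP(A−BK) = [40.6492 29.1963; 29.1963 22.2493]
P' = Q + AᵀP(A−BK) = [41.1492 29.9463; 29.9463 24.4993]
tr(P') = 65.6485


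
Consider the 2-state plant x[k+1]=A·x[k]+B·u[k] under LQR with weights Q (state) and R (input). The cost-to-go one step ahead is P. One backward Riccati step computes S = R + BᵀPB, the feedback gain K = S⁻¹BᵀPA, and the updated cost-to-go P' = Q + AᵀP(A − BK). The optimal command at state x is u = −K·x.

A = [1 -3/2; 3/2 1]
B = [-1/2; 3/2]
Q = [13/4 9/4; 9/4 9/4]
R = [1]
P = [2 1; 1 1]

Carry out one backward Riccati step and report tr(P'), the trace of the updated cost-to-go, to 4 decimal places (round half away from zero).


BᵀP = [0.5000 1.0000]
S = R + BᵀPB = [1] + [1.2500] = [2.2500]
BᵀPA = [2.0000 0.2500]
K = S⁻¹·BᵀPA = [0.8889 0.1111]
A−BK = [1.4444 -1.4444; 0.1667 0.8333]
AᵀP(A−BK) = [5.4722 -2.9722; -2.9722 2.4722]
P' = Q + AᵀP(A−BK) = [8.7222 -0.7222; -0.7222 4.7222]
tr(P') = 13.4444

13.4444


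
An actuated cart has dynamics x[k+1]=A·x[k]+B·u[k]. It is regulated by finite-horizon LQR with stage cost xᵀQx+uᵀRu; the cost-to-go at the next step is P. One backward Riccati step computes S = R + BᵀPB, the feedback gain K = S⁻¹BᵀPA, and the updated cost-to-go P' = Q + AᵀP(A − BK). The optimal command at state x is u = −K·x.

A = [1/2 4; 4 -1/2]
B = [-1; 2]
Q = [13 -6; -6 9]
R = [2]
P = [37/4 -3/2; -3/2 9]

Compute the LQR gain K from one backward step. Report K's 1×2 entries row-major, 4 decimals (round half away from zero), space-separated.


BᵀP = [-12.2500 19.5000]
S = R + BᵀPB = [2] + [51.2500] = [53.2500]
BᵀPA = [71.8750 -58.7500]
K = S⁻¹·BᵀPA = [1.3498 -1.1033]
A−BK = [1.8498 2.8967; 1.3005 1.7066]
AᵀP(A−BK) = [43.2981 56.1737; 56.1737 91.4319]
P' = Q + AᵀP(A−BK) = [56.2981 50.1737; 50.1737 100.4319]
tr(P') = 156.7300

1.3498 -1.1033


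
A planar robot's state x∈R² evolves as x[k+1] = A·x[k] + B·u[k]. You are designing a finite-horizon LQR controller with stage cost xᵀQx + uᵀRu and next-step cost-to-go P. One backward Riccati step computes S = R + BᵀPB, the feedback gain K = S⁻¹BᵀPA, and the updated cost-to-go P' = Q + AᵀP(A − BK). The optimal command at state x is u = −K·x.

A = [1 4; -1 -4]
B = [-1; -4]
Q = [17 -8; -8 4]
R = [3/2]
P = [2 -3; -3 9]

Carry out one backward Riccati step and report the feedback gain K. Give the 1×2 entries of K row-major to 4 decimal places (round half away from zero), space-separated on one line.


0.3482 1.3927

BᵀP = [10.0000 -33.0000]
S = R + BᵀPB = [3/2] + [122.0000] = [123.5000]
BᵀPA = [43.0000 172.0000]
K = S⁻¹·BᵀPA = [0.3482 1.3927]
A−BK = [1.3482 5.3927; 0.3927 1.5709]
AᵀP(A−BK) = [2.0283 8.1134; 8.1134 32.4534]
P' = Q + AᵀP(A−BK) = [19.0283 0.1134; 0.1134 36.4534]
tr(P') = 55.4818


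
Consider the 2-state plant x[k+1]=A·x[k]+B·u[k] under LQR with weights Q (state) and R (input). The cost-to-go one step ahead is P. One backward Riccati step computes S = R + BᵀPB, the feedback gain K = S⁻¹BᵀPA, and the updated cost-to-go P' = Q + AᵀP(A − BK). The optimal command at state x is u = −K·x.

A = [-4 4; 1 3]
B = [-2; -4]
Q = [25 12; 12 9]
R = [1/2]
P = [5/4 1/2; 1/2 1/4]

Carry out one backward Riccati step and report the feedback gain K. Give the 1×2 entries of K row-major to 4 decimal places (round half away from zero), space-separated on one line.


0.9143 -1.3714

BᵀP = [-4.5000 -2.0000]
S = R + BᵀPB = [1/2] + [17.0000] = [17.5000]
BᵀPA = [16.0000 -24.0000]
K = S⁻¹·BᵀPA = [0.9143 -1.3714]
A−BK = [-2.1714 1.2571; 4.6571 -2.4857]
AᵀP(A−BK) = [1.6214 -1.3071; -1.3071 1.3357]
P' = Q + AᵀP(A−BK) = [26.6214 10.6929; 10.6929 10.3357]
tr(P') = 36.9571


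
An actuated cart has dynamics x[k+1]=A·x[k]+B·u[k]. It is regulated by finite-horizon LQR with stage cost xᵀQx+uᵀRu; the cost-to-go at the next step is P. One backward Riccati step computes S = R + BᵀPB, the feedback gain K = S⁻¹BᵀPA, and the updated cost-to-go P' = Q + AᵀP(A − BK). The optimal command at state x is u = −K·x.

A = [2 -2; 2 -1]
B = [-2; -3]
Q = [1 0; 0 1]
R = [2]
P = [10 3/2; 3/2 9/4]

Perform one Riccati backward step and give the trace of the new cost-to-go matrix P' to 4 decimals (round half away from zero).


9.7695

BᵀP = [-24.5000 -9.7500]
S = R + BᵀPB = [2] + [78.2500] = [80.2500]
BᵀPA = [-68.5000 58.7500]
K = S⁻¹·BᵀPA = [-0.8536 0.7321]
A−BK = [0.2928 -0.5358; -0.5607 1.1963]
AᵀP(A−BK) = [2.5296 -3.3520; -3.3520 5.2399]
P' = Q + AᵀP(A−BK) = [3.5296 -3.3520; -3.3520 6.2399]
tr(P') = 9.7695


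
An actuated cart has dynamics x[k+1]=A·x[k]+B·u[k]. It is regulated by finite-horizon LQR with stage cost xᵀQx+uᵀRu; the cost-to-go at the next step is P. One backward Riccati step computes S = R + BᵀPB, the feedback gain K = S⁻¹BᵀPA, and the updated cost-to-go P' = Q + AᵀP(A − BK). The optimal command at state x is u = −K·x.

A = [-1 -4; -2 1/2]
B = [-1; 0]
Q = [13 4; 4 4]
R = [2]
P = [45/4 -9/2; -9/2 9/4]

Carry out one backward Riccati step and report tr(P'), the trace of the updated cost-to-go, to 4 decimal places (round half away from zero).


BᵀP = [-11.2500 4.5000]
S = R + BᵀPB = [2] + [11.2500] = [13.2500]
BᵀPA = [2.2500 47.2500]
K = S⁻¹·BᵀPA = [0.1698 3.5660]
A−BK = [-0.8302 -0.4340; -2.0000 0.5000]
AᵀP(A−BK) = [1.8679 0.9764; 0.9764 30.0672]
P' = Q + AᵀP(A−BK) = [14.8679 4.9764; 4.9764 34.0672]
tr(P') = 48.9351

48.9351


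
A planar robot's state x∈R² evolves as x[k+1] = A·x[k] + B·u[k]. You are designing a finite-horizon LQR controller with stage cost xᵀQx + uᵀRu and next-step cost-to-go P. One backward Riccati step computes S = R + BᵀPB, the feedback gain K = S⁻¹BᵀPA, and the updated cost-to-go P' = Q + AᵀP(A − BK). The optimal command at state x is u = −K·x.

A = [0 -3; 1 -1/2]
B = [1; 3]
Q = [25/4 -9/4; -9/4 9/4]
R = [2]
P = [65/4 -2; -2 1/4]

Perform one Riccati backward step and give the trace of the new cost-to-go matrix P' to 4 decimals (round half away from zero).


BᵀP = [10.2500 -1.2500]
S = R + BᵀPB = [2] + [6.5000] = [8.5000]
BᵀPA = [-1.2500 -30.1250]
K = S⁻¹·BᵀPA = [-0.1471 -3.5441]
A−BK = [0.1471 0.5441; 1.4412 10.1324]
AᵀP(A−BK) = [0.0662 1.4449; 1.4449 33.5460]
P' = Q + AᵀP(A−BK) = [6.3162 -0.8051; -0.8051 35.7960]
tr(P') = 42.1121

42.1121


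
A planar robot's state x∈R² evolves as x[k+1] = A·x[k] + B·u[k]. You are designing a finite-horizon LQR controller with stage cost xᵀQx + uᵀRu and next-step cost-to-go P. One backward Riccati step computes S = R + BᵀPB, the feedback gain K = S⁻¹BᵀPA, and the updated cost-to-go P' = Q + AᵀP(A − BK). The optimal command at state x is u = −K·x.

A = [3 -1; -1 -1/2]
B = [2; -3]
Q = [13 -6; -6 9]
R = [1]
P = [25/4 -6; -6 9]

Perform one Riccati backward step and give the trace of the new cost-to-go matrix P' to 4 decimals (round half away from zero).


BᵀP = [30.5000 -39.0000]
S = R + BᵀPB = [1] + [178.0000] = [179.0000]
BᵀPA = [130.5000 -11.0000]
K = S⁻¹·BᵀPA = [0.7291 -0.0615]
A−BK = [1.5419 -0.8771; 1.1872 -0.6844]
AᵀP(A−BK) = [6.1089 -3.2304; -3.2304 1.8240]
P' = Q + AᵀP(A−BK) = [19.1089 -9.2304; -9.2304 10.8240]
tr(P') = 29.9330

29.9330


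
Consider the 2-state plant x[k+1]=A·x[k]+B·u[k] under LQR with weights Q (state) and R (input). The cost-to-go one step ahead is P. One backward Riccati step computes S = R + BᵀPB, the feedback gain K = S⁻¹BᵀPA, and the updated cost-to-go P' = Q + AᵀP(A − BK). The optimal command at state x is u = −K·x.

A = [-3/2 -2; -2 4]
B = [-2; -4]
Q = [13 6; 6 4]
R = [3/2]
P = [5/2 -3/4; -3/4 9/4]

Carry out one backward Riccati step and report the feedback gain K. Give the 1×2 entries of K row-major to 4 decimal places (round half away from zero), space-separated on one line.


BᵀP = [-2.0000 -7.5000]
S = R + BᵀPB = [3/2] + [34.0000] = [35.5000]
BᵀPA = [18.0000 -26.0000]
K = S⁻¹·BᵀPA = [0.5070 -0.7324]
A−BK = [-0.4859 -3.4648; 0.0282 1.0704]
AᵀP(A−BK) = [0.9982 4.1831; 4.1831 38.9577]
P' = Q + AᵀP(A−BK) = [13.9982 10.1831; 10.1831 42.9577]
tr(P') = 56.9560

0.5070 -0.7324


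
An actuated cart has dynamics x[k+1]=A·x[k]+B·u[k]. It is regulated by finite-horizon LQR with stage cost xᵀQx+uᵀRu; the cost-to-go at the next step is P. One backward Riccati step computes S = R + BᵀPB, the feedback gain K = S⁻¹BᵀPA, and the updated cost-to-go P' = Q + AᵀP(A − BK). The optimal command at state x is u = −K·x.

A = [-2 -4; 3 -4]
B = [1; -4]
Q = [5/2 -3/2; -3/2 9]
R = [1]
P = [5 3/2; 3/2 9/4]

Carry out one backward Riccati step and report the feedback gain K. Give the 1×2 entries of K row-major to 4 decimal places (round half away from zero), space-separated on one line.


-0.6833 1.1333

BᵀP = [-1.0000 -7.5000]
S = R + BᵀPB = [1] + [29.0000] = [30.0000]
BᵀPA = [-20.5000 34.0000]
K = S⁻¹·BᵀPA = [-0.6833 1.1333]
A−BK = [-1.3167 -5.1333; 0.2667 0.5333]
AᵀP(A−BK) = [8.2417 30.2333; 30.2333 125.4667]
P' = Q + AᵀP(A−BK) = [10.7417 28.7333; 28.7333 134.4667]
tr(P') = 145.2083


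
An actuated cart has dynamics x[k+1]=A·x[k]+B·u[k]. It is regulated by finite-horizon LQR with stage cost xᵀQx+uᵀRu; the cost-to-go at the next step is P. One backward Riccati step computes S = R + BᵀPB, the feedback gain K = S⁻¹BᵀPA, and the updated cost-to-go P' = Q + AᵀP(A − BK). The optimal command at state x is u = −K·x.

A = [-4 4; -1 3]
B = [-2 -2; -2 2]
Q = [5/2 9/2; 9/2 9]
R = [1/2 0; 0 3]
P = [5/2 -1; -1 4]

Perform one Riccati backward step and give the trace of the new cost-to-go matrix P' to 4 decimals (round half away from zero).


15.4229

BᵀP = [-3.0000 -6.0000; -7.0000 10.0000]
S = R + BᵀPB = [1/2 0; 0 3] + [18.0000 -6.0000; -6.0000 34.0000] = [18.5000 -6.0000; -6.0000 37.0000]
BᵀPA = [18.0000 -30.0000; 18.0000 2.0000]
K = S⁻¹·BᵀPA = [1.1935 -1.6931; 0.6800 -0.2205]
A−BK = [-0.2529 0.1727; 0.0270 0.0547]
AᵀP(A−BK) = [2.2760 -1.5544; -1.5544 1.6469]
P' = Q + AᵀP(A−BK) = [4.7760 2.9456; 2.9456 10.6469]
tr(P') = 15.4229


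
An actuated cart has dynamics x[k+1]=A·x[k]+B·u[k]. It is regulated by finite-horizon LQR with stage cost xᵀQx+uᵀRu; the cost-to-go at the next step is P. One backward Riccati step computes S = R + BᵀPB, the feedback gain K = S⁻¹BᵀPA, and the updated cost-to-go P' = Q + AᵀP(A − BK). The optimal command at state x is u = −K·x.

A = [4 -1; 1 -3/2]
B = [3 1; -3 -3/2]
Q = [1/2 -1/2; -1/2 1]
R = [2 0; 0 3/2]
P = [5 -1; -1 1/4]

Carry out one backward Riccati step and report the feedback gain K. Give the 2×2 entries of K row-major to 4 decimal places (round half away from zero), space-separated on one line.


0.8856 -0.1661 0.3679 -0.0511

BᵀP = [18.0000 -3.7500; 6.5000 -1.3750]
S = R + BᵀPB = [2 0; 0 3/2] + [65.2500 23.6250; 23.6250 8.5625] = [67.2500 23.6250; 23.6250 10.0625]
BᵀPA = [68.2500 -12.3750; 24.6250 -4.4375]
K = S⁻¹·BᵀPA = [0.8856 -0.1661; 0.3679 -0.0511]
A−BK = [0.9752 -0.4507; 4.2088 -2.0749]
AᵀP(A−BK) = [2.7464 -0.7828; -0.7828 0.2807]
P' = Q + AᵀP(A−BK) = [3.2464 -1.2828; -1.2828 1.2807]
tr(P') = 4.5271


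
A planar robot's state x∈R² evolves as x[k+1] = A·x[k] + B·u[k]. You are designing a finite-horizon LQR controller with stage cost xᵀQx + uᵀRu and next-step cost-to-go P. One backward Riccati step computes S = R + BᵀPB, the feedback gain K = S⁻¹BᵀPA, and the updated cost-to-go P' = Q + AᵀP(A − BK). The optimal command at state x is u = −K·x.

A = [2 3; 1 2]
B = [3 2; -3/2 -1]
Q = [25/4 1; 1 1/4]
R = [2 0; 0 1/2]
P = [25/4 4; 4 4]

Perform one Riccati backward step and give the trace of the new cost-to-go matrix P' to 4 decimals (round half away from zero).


BᵀP = [12.7500 6.0000; 8.5000 4.0000]
S = R + BᵀPB = [2 0; 0 1/2] + [29.2500 19.5000; 19.5000 13.0000] = [31.2500 19.5000; 19.5000 13.5000]
BᵀPA = [31.5000 50.2500; 21.0000 33.5000]
K = S⁻¹·BᵀPA = [0.3784 0.6036; 1.0090 1.6096]
A−BK = [-1.1532 -2.0300; 2.5766 4.5150]
AᵀP(A−BK) = [11.8919 20.6847; 20.6847 35.9970]
P' = Q + AᵀP(A−BK) = [18.1419 21.6847; 21.6847 36.2470]
tr(P') = 54.3889

54.3889


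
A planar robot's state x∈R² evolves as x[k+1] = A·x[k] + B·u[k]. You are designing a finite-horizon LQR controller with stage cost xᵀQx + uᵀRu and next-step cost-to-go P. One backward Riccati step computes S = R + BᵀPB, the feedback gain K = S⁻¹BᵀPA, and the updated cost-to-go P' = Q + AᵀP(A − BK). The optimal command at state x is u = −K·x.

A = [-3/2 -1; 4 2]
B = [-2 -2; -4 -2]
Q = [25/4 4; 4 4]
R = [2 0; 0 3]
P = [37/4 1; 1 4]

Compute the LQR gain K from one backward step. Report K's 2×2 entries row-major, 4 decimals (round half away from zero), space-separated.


-1.6102 -0.8573 1.8934 1.0929

BᵀP = [-22.5000 -18.0000; -20.5000 -10.0000]
S = R + BᵀPB = [2 0; 0 3] + [117.0000 81.0000; 81.0000 61.0000] = [119.0000 81.0000; 81.0000 64.0000]
BᵀPA = [-38.2500 -13.5000; -9.2500 0.5000]
K = S⁻¹·BᵀPA = [-1.6102 -0.8573; 1.8934 1.0929]
A−BK = [-0.9336 -0.5289; 1.3460 0.7564]
AᵀP(A−BK) = [28.7364 16.1908; 16.1908 9.1294]
P' = Q + AᵀP(A−BK) = [34.9864 20.1908; 20.1908 13.1294]
tr(P') = 48.1158


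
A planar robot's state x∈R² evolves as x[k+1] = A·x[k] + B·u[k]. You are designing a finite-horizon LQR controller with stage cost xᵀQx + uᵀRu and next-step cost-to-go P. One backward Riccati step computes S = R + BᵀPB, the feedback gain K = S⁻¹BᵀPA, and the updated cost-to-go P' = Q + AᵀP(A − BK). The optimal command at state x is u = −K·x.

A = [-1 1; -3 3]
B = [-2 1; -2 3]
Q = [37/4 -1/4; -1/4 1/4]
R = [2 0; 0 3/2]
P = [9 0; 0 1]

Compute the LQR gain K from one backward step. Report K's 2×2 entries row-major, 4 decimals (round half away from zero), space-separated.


0.1481 -0.1481 -0.7407 0.7407

BᵀP = [-18.0000 -2.0000; 9.0000 3.0000]
S = R + BᵀPB = [2 0; 0 3/2] + [40.0000 -24.0000; -24.0000 18.0000] = [42.0000 -24.0000; -24.0000 19.5000]
BᵀPA = [24.0000 -24.0000; -18.0000 18.0000]
K = S⁻¹·BᵀPA = [0.1481 -0.1481; -0.7407 0.7407]
A−BK = [0.0370 -0.0370; -0.4815 0.4815]
AᵀP(A−BK) = [1.1111 -1.1111; -1.1111 1.1111]
P' = Q + AᵀP(A−BK) = [10.3611 -1.3611; -1.3611 1.3611]
tr(P') = 11.7222


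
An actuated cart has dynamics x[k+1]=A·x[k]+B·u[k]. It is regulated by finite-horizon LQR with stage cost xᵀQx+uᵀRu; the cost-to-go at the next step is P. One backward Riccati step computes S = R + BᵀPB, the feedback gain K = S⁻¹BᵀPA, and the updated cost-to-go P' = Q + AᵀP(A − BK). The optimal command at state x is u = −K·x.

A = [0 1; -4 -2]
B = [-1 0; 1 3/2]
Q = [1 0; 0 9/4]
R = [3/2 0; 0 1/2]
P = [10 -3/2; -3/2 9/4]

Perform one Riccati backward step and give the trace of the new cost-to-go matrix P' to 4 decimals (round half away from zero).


7.9016

BᵀP = [-11.5000 3.7500; -2.2500 3.3750]
S = R + BᵀPB = [3/2 0; 0 1/2] + [15.2500 5.6250; 5.6250 5.0625] = [16.7500 5.6250; 5.6250 5.5625]
BᵀPA = [-15.0000 -19.0000; -13.5000 -9.0000]
K = S⁻¹·BᵀPA = [-0.1219 -0.8949; -2.3037 -0.7131]
A−BK = [-0.1219 0.1051; -0.4225 -0.0356]
AᵀP(A−BK) = [3.0716 0.9507; 0.9507 1.5800]
P' = Q + AᵀP(A−BK) = [4.0716 0.9507; 0.9507 3.8300]
tr(P') = 7.9016


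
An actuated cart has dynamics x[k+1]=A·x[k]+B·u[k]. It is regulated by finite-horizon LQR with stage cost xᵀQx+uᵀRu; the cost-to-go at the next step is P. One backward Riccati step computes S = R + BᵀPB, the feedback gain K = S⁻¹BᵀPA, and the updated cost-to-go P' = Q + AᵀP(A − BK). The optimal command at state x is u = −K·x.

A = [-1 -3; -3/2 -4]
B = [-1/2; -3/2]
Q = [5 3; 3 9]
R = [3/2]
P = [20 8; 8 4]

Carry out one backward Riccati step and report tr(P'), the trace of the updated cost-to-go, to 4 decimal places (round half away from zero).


44.6364

BᵀP = [-22.0000 -10.0000]
S = R + BᵀPB = [3/2] + [26.0000] = [27.5000]
BᵀPA = [37.0000 106.0000]
K = S⁻¹·BᵀPA = [1.3455 3.8545]
A−BK = [-0.3273 -1.0727; 0.5182 1.7818]
AᵀP(A−BK) = [3.2182 9.3818; 9.3818 27.4182]
P' = Q + AᵀP(A−BK) = [8.2182 12.3818; 12.3818 36.4182]
tr(P') = 44.6364


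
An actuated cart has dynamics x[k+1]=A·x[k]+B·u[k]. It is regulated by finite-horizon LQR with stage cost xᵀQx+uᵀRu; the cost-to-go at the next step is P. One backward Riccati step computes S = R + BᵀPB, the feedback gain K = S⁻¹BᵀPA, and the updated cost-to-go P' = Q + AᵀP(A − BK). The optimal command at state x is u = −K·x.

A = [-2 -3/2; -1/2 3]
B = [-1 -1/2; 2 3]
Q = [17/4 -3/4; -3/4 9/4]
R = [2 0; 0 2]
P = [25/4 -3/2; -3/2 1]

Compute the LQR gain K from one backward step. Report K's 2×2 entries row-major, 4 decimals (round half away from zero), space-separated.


1.0106 0.8805 -0.1120 0.5492

BᵀP = [-9.2500 3.5000; -7.6250 3.7500]
S = R + BᵀPB = [2 0; 0 2] + [16.2500 15.1250; 15.1250 15.0625] = [18.2500 15.1250; 15.1250 17.0625]
BᵀPA = [16.7500 24.3750; 13.3750 22.6875]
K = S⁻¹·BᵀPA = [1.0106 0.8805; -0.1120 0.5492]
A−BK = [-1.0454 -0.3449; -2.1853 -0.4085]
AᵀP(A−BK) = [6.8200 3.0318; 3.0318 2.6415]
P' = Q + AᵀP(A−BK) = [11.0700 2.2818; 2.2818 4.8915]
tr(P') = 15.9614


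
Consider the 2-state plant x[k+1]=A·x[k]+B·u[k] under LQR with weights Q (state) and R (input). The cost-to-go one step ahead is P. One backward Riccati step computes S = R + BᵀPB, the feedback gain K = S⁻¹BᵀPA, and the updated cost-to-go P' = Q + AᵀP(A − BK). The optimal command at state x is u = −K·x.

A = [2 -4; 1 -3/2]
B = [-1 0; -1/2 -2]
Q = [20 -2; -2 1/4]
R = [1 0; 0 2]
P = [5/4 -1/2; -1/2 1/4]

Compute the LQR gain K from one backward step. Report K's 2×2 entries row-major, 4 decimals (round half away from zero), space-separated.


BᵀP = [-1.0000 0.3750; 1.0000 -0.5000]
S = R + BᵀPB = [1 0; 0 2] + [0.8125 -0.7500; -0.7500 1.0000] = [1.8125 -0.7500; -0.7500 3.0000]
BᵀPA = [-1.6250 3.4375; 1.5000 -3.2500]
K = S⁻¹·BᵀPA = [-0.7692 1.6154; 0.3077 -0.6795]
A−BK = [1.2308 -2.3846; 1.2308 -2.0513]
AᵀP(A−BK) = [1.5385 -3.2308; -3.2308 6.8013]
P' = Q + AᵀP(A−BK) = [21.5385 -5.2308; -5.2308 7.0513]
tr(P') = 28.5897

-0.7692 1.6154 0.3077 -0.6795


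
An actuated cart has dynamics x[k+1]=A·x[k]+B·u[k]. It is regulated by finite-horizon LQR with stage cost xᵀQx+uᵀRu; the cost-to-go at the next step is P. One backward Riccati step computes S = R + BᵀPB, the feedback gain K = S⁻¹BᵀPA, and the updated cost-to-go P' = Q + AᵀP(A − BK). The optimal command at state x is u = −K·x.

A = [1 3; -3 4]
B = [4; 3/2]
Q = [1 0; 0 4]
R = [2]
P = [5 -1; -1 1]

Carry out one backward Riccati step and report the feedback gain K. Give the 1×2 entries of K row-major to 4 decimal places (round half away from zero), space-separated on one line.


BᵀP = [18.5000 -2.5000]
S = R + BᵀPB = [2] + [70.2500] = [72.2500]
BᵀPA = [26.0000 45.5000]
K = S⁻¹·BᵀPA = [0.3599 0.6298]
A−BK = [-0.4394 0.4810; -3.5398 3.0554]
AᵀP(A−BK) = [10.6436 -8.3737; -8.3737 8.3460]
P' = Q + AᵀP(A−BK) = [11.6436 -8.3737; -8.3737 12.3460]
tr(P') = 23.9896

0.3599 0.6298


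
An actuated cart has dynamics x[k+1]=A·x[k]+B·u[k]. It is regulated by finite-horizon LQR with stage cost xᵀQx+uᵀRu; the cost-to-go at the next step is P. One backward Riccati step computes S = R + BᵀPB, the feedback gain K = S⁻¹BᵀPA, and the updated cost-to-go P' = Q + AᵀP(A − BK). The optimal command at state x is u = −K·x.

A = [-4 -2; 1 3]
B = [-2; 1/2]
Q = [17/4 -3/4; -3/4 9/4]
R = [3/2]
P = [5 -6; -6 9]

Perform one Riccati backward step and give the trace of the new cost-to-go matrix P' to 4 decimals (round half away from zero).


BᵀP = [-13.0000 16.5000]
S = R + BᵀPB = [3/2] + [34.2500] = [35.7500]
BᵀPA = [68.5000 75.5000]
K = S⁻¹·BᵀPA = [1.9161 2.1119]
A−BK = [-0.1678 2.2238; 0.0420 1.9441]
AᵀP(A−BK) = [5.7483 6.3357; 6.3357 13.5524]
P' = Q + AᵀP(A−BK) = [9.9983 5.5857; 5.5857 15.8024]
tr(P') = 25.8007

25.8007


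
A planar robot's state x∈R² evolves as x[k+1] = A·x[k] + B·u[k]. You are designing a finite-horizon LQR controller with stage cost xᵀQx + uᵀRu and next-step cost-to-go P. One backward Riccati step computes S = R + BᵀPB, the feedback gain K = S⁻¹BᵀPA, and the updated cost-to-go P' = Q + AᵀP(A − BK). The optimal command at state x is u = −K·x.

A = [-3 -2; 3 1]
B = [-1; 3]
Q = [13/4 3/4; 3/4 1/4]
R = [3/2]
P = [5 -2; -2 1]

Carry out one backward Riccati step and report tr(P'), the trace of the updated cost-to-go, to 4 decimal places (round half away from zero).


BᵀP = [-11.0000 5.0000]
S = R + BᵀPB = [3/2] + [26.0000] = [27.5000]
BᵀPA = [48.0000 27.0000]
K = S⁻¹·BᵀPA = [1.7455 0.9818]
A−BK = [-1.2545 -1.0182; -2.2364 -1.9455]
AᵀP(A−BK) = [6.2182 3.8727; 3.8727 2.4909]
P' = Q + AᵀP(A−BK) = [9.4682 4.6227; 4.6227 2.7409]
tr(P') = 12.2091

12.2091


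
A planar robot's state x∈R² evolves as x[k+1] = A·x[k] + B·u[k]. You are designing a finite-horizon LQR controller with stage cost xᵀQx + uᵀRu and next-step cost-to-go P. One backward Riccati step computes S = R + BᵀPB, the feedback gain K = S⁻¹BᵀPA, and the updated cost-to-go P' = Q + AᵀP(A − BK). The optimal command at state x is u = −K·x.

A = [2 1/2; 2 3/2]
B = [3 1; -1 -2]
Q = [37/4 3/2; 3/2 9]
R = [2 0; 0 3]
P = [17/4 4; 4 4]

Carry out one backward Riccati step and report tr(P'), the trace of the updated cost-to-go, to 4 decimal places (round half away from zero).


BᵀP = [8.7500 8.0000; -3.7500 -4.0000]
S = R + BᵀPB = [2 0; 0 3] + [18.2500 -7.2500; -7.2500 4.2500] = [20.2500 -7.2500; -7.2500 7.2500]
BᵀPA = [33.5000 16.3750; -15.5000 -7.8750]
K = S⁻¹·BᵀPA = [1.3846 0.6538; -0.7533 -0.4324]
A−BK = [-1.4005 -1.0292; 1.8780 1.2891]
AᵀP(A−BK) = [6.9390 3.6446; 3.6446 1.9509]
P' = Q + AᵀP(A−BK) = [16.1890 5.1446; 5.1446 10.9509]
tr(P') = 27.1399

27.1399


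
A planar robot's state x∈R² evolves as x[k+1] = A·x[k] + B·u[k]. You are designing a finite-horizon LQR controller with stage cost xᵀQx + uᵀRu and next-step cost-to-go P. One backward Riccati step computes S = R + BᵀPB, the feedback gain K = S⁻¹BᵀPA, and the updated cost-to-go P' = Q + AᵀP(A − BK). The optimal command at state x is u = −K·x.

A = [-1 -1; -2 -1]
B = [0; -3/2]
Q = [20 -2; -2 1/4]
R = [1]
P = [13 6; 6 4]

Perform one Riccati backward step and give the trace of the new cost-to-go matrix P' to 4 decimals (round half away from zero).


35.6500

BᵀP = [-9.0000 -6.0000]
S = R + BᵀPB = [1] + [9.0000] = [10.0000]
BᵀPA = [21.0000 15.0000]
K = S⁻¹·BᵀPA = [2.1000 1.5000]
A−BK = [-1.0000 -1.0000; 1.1500 1.2500]
AᵀP(A−BK) = [8.9000 7.5000; 7.5000 6.5000]
P' = Q + AᵀP(A−BK) = [28.9000 5.5000; 5.5000 6.7500]
tr(P') = 35.6500


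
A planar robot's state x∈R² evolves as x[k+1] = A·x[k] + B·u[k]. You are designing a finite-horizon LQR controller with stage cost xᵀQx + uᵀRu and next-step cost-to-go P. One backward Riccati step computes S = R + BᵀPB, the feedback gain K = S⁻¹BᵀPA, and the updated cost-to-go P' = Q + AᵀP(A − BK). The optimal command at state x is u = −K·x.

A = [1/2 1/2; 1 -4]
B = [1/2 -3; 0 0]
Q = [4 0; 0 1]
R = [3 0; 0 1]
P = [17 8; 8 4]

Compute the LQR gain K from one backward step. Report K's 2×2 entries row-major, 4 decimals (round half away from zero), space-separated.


BᵀP = [8.5000 4.0000; -51.0000 -24.0000]
S = R + BᵀPB = [3 0; 0 1] + [4.2500 -25.5000; -25.5000 153.0000] = [7.2500 -25.5000; -25.5000 154.0000]
BᵀPA = [8.2500 -11.7500; -49.5000 70.5000]
K = S⁻¹·BᵀPA = [0.0177 -0.0252; -0.3185 0.4536]
A−BK = [-0.4643 1.8735; 1.0000 -4.0000]
AᵀP(A−BK) = [0.3383 -1.0879; -1.0879 3.9737]
P' = Q + AᵀP(A−BK) = [4.3383 -1.0879; -1.0879 4.9737]
tr(P') = 9.3121

0.0177 -0.0252 -0.3185 0.4536


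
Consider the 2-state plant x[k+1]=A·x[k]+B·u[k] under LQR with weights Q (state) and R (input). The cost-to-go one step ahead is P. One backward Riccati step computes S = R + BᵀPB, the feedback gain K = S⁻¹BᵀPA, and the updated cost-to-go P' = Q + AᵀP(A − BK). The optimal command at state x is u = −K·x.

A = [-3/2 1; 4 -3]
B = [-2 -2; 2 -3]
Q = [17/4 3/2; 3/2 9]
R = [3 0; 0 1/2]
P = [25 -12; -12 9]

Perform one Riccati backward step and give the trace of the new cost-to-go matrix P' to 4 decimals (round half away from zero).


BᵀP = [-74.0000 42.0000; -14.0000 -3.0000]
S = R + BᵀPB = [3 0; 0 1/2] + [232.0000 22.0000; 22.0000 37.0000] = [235.0000 22.0000; 22.0000 37.5000]
BᵀPA = [279.0000 -200.0000; 9.0000 -5.0000]
K = S⁻¹·BᵀPA = [1.2325 -0.8873; -0.4830 0.3872]
A−BK = [-0.0012 -0.0002; 0.0860 -0.0637]
AᵀP(A−BK) = [4.7425 -3.4242; -3.4242 2.4732]
P' = Q + AᵀP(A−BK) = [8.9925 -1.9242; -1.9242 11.4732]
tr(P') = 20.4657

20.4657


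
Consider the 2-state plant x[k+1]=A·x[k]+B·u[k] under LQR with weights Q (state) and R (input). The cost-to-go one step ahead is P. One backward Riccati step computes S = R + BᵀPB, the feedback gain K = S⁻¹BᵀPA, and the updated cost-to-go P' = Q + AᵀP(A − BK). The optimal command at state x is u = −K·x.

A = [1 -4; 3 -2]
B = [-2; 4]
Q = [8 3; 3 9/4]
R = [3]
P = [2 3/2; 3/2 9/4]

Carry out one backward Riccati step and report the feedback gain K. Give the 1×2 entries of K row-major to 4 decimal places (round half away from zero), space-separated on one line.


BᵀP = [2.0000 6.0000]
S = R + BᵀPB = [3] + [20.0000] = [23.0000]
BᵀPA = [20.0000 -20.0000]
K = S⁻¹·BᵀPA = [0.8696 -0.8696]
A−BK = [2.7391 -5.7391; -0.4783 1.4783]
AᵀP(A−BK) = [13.8587 -25.1087; -25.1087 47.6087]
P' = Q + AᵀP(A−BK) = [21.8587 -22.1087; -22.1087 49.8587]
tr(P') = 71.7174

0.8696 -0.8696


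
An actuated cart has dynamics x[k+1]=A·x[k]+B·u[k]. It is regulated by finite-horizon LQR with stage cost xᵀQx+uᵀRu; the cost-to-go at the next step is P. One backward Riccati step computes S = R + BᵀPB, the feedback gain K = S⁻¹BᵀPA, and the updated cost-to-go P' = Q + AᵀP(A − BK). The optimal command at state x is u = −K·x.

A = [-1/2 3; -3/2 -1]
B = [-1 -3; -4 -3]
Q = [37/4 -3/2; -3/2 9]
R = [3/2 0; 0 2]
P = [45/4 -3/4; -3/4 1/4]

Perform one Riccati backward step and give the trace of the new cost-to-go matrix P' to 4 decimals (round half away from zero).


22.9814

BᵀP = [-8.2500 -0.2500; -31.5000 1.5000]
S = R + BᵀPB = [3/2 0; 0 2] + [9.2500 25.5000; 25.5000 90.0000] = [10.7500 25.5000; 25.5000 92.0000]
BᵀPA = [4.5000 -24.5000; 13.5000 -96.0000]
K = S⁻¹·BᵀPA = [0.2059 0.5727; 0.0897 -1.2022]
A−BK = [-0.0251 -0.0339; -0.4074 -2.3159]
AᵀP(A−BK) = [0.1129 0.1528; 0.1528 4.6185]
P' = Q + AᵀP(A−BK) = [9.3629 -1.3472; -1.3472 13.6185]
tr(P') = 22.9814


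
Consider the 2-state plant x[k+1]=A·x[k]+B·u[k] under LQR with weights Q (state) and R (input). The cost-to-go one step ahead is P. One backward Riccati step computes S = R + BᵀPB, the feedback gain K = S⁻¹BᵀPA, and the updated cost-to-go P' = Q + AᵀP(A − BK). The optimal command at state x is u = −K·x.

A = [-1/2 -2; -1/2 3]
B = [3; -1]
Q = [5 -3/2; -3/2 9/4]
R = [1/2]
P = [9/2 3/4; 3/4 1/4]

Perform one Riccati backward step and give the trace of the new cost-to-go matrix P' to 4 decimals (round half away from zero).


8.2355

BᵀP = [12.7500 2.0000]
S = R + BᵀPB = [1/2] + [36.2500] = [36.7500]
BᵀPA = [-7.3750 -19.5000]
K = S⁻¹·BᵀPA = [-0.2007 -0.5306]
A−BK = [0.1020 -0.4082; -0.7007 2.4694]
AᵀP(A−BK) = [0.0825 -0.1633; -0.1633 0.9031]
P' = Q + AᵀP(A−BK) = [5.0825 -1.6633; -1.6633 3.1531]
tr(P') = 8.2355


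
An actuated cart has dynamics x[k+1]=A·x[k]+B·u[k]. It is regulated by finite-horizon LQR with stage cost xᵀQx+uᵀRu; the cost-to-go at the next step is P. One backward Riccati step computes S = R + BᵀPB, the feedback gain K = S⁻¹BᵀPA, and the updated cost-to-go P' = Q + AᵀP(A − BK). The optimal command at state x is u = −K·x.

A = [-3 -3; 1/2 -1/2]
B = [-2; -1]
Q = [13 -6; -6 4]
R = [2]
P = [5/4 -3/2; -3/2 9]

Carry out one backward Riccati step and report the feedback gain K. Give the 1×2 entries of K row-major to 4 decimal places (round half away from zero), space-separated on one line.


BᵀP = [-1.0000 -6.0000]
S = R + BᵀPB = [2] + [8.0000] = [10.0000]
BᵀPA = [0.0000 6.0000]
K = S⁻¹·BᵀPA = [0.0000 0.6000]
A−BK = [-3.0000 -1.8000; 0.5000 0.1000]
AᵀP(A−BK) = [18.0000 9.0000; 9.0000 5.4000]
P' = Q + AᵀP(A−BK) = [31.0000 3.0000; 3.0000 9.4000]
tr(P') = 40.4000

0.0000 0.6000


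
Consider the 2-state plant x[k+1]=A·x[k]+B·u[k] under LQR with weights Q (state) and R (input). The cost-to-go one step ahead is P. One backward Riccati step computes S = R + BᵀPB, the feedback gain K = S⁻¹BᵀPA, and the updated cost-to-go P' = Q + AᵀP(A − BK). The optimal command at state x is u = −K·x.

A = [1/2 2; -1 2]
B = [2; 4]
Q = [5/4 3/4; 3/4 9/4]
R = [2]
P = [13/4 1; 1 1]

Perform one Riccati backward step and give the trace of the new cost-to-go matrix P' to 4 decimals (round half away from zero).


BᵀP = [10.5000 6.0000]
S = R + BᵀPB = [2] + [45.0000] = [47.0000]
BᵀPA = [-0.7500 33.0000]
K = S⁻¹·BᵀPA = [-0.0160 0.7021]
A−BK = [0.5319 0.5957; -0.9362 -0.8085]
AᵀP(A−BK) = [0.8005 0.7766; 0.7766 1.8298]
P' = Q + AᵀP(A−BK) = [2.0505 1.5266; 1.5266 4.0798]
tr(P') = 6.1303

6.1303


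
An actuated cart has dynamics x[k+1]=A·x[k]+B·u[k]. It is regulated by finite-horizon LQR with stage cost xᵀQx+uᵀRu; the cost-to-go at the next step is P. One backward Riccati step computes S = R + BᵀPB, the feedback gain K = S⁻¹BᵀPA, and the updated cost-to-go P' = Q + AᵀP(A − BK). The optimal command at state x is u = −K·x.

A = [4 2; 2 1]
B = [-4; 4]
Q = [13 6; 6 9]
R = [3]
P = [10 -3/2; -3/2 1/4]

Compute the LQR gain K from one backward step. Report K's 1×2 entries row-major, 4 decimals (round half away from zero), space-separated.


BᵀP = [-46.0000 7.0000]
S = R + BᵀPB = [3] + [212.0000] = [215.0000]
BᵀPA = [-170.0000 -85.0000]
K = S⁻¹·BᵀPA = [-0.7907 -0.3953]
A−BK = [0.8372 0.4186; 5.1628 2.5814]
AᵀP(A−BK) = [2.5814 1.2907; 1.2907 0.6453]
P' = Q + AᵀP(A−BK) = [15.5814 7.2907; 7.2907 9.6453]
tr(P') = 25.2267

-0.7907 -0.3953


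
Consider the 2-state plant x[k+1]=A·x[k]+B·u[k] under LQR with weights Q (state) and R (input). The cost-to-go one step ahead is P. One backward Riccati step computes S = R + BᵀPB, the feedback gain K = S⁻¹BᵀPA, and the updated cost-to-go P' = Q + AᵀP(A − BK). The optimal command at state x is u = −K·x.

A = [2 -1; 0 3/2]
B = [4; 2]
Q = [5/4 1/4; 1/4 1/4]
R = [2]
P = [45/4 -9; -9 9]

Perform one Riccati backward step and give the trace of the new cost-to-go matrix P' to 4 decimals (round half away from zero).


26.1892

BᵀP = [27.0000 -18.0000]
S = R + BᵀPB = [2] + [72.0000] = [74.0000]
BᵀPA = [54.0000 -54.0000]
K = S⁻¹·BᵀPA = [0.7297 -0.7297]
A−BK = [-0.9189 1.9189; -1.4595 2.9595]
AᵀP(A−BK) = [5.5946 -10.0946; -10.0946 19.0946]
P' = Q + AᵀP(A−BK) = [6.8446 -9.8446; -9.8446 19.3446]
tr(P') = 26.1892


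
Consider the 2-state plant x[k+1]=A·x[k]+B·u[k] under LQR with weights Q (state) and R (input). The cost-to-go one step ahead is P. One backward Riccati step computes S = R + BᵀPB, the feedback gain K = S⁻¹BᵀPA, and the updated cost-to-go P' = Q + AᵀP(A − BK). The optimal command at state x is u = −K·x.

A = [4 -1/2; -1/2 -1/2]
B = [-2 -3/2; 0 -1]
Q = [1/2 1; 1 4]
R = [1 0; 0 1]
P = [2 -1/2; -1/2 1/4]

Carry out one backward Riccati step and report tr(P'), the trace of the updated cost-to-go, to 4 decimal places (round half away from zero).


7.5590

BᵀP = [-4.0000 1.0000; -2.5000 0.5000]
S = R + BᵀPB = [1 0; 0 1] + [8.0000 5.0000; 5.0000 3.2500] = [9.0000 5.0000; 5.0000 4.2500]
BᵀPA = [-16.5000 1.5000; -10.2500 1.0000]
K = S⁻¹·BᵀPA = [-1.4245 0.1038; -0.7358 0.1132]
A−BK = [0.0472 -0.1226; -1.2358 -0.3868]
AᵀP(A−BK) = [3.0153 -0.1899; -0.1899 0.0436]
P' = Q + AᵀP(A−BK) = [3.5153 0.8101; 0.8101 4.0436]
tr(P') = 7.5590
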